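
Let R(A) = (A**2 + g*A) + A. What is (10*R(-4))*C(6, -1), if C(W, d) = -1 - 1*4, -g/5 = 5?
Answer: -5600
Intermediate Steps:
g = -25 (g = -5*5 = -25)
C(W, d) = -5 (C(W, d) = -1 - 4 = -5)
R(A) = A**2 - 24*A (R(A) = (A**2 - 25*A) + A = A**2 - 24*A)
(10*R(-4))*C(6, -1) = (10*(-4*(-24 - 4)))*(-5) = (10*(-4*(-28)))*(-5) = (10*112)*(-5) = 1120*(-5) = -5600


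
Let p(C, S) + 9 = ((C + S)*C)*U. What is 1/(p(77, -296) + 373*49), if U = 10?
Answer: -1/150362 ≈ -6.6506e-6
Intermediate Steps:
p(C, S) = -9 + 10*C*(C + S) (p(C, S) = -9 + ((C + S)*C)*10 = -9 + (C*(C + S))*10 = -9 + 10*C*(C + S))
1/(p(77, -296) + 373*49) = 1/((-9 + 10*77**2 + 10*77*(-296)) + 373*49) = 1/((-9 + 10*5929 - 227920) + 18277) = 1/((-9 + 59290 - 227920) + 18277) = 1/(-168639 + 18277) = 1/(-150362) = -1/150362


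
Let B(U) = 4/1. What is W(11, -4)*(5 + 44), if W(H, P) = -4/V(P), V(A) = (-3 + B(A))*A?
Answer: 49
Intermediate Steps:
B(U) = 4 (B(U) = 4*1 = 4)
V(A) = A (V(A) = (-3 + 4)*A = 1*A = A)
W(H, P) = -4/P
W(11, -4)*(5 + 44) = (-4/(-4))*(5 + 44) = -4*(-¼)*49 = 1*49 = 49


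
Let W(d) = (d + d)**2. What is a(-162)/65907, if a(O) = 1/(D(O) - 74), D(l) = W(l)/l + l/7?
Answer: -7/343770912 ≈ -2.0362e-8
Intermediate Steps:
W(d) = 4*d**2 (W(d) = (2*d)**2 = 4*d**2)
D(l) = 29*l/7 (D(l) = (4*l**2)/l + l/7 = 4*l + l*(1/7) = 4*l + l/7 = 29*l/7)
a(O) = 1/(-74 + 29*O/7) (a(O) = 1/(29*O/7 - 74) = 1/(-74 + 29*O/7))
a(-162)/65907 = (7/(-518 + 29*(-162)))/65907 = (7/(-518 - 4698))*(1/65907) = (7/(-5216))*(1/65907) = (7*(-1/5216))*(1/65907) = -7/5216*1/65907 = -7/343770912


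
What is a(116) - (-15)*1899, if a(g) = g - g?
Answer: 28485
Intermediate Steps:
a(g) = 0
a(116) - (-15)*1899 = 0 - (-15)*1899 = 0 - 1*(-28485) = 0 + 28485 = 28485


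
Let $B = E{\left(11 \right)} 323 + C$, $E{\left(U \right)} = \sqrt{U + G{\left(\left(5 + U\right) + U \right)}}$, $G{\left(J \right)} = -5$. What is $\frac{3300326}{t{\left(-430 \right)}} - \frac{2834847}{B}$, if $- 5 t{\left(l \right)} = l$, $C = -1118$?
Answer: $\frac{582950819264}{13414925} + \frac{915655581 \sqrt{6}}{623950} \approx 47050.0$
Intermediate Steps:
$t{\left(l \right)} = - \frac{l}{5}$
$E{\left(U \right)} = \sqrt{-5 + U}$ ($E{\left(U \right)} = \sqrt{U - 5} = \sqrt{-5 + U}$)
$B = -1118 + 323 \sqrt{6}$ ($B = \sqrt{-5 + 11} \cdot 323 - 1118 = \sqrt{6} \cdot 323 - 1118 = 323 \sqrt{6} - 1118 = -1118 + 323 \sqrt{6} \approx -326.81$)
$\frac{3300326}{t{\left(-430 \right)}} - \frac{2834847}{B} = \frac{3300326}{\left(- \frac{1}{5}\right) \left(-430\right)} - \frac{2834847}{-1118 + 323 \sqrt{6}} = \frac{3300326}{86} - \frac{2834847}{-1118 + 323 \sqrt{6}} = 3300326 \cdot \frac{1}{86} - \frac{2834847}{-1118 + 323 \sqrt{6}} = \frac{1650163}{43} - \frac{2834847}{-1118 + 323 \sqrt{6}}$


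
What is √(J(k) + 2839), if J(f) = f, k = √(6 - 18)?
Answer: √(2839 + 2*I*√3) ≈ 53.282 + 0.0325*I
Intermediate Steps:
k = 2*I*√3 (k = √(-12) = 2*I*√3 ≈ 3.4641*I)
√(J(k) + 2839) = √(2*I*√3 + 2839) = √(2839 + 2*I*√3)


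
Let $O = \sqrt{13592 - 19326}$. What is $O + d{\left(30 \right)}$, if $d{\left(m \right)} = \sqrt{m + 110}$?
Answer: $2 \sqrt{35} + i \sqrt{5734} \approx 11.832 + 75.723 i$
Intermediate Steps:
$O = i \sqrt{5734}$ ($O = \sqrt{-5734} = i \sqrt{5734} \approx 75.723 i$)
$d{\left(m \right)} = \sqrt{110 + m}$
$O + d{\left(30 \right)} = i \sqrt{5734} + \sqrt{110 + 30} = i \sqrt{5734} + \sqrt{140} = i \sqrt{5734} + 2 \sqrt{35} = 2 \sqrt{35} + i \sqrt{5734}$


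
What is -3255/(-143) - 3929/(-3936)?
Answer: 13373527/562848 ≈ 23.760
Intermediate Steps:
-3255/(-143) - 3929/(-3936) = -3255*(-1/143) - 3929*(-1/3936) = 3255/143 + 3929/3936 = 13373527/562848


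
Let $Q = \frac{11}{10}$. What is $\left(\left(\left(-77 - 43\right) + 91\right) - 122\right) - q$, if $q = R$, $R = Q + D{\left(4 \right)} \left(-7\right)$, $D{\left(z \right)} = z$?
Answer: $- \frac{1241}{10} \approx -124.1$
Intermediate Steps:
$Q = \frac{11}{10}$ ($Q = 11 \cdot \frac{1}{10} = \frac{11}{10} \approx 1.1$)
$R = - \frac{269}{10}$ ($R = \frac{11}{10} + 4 \left(-7\right) = \frac{11}{10} - 28 = - \frac{269}{10} \approx -26.9$)
$q = - \frac{269}{10} \approx -26.9$
$\left(\left(\left(-77 - 43\right) + 91\right) - 122\right) - q = \left(\left(\left(-77 - 43\right) + 91\right) - 122\right) - - \frac{269}{10} = \left(\left(-120 + 91\right) - 122\right) + \frac{269}{10} = \left(-29 - 122\right) + \frac{269}{10} = -151 + \frac{269}{10} = - \frac{1241}{10}$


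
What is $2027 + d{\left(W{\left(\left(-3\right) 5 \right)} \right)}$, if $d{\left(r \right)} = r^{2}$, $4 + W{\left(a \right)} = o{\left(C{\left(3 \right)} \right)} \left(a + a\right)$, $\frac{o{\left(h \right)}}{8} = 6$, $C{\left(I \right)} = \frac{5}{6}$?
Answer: $2087163$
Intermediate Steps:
$C{\left(I \right)} = \frac{5}{6}$ ($C{\left(I \right)} = 5 \cdot \frac{1}{6} = \frac{5}{6}$)
$o{\left(h \right)} = 48$ ($o{\left(h \right)} = 8 \cdot 6 = 48$)
$W{\left(a \right)} = -4 + 96 a$ ($W{\left(a \right)} = -4 + 48 \left(a + a\right) = -4 + 48 \cdot 2 a = -4 + 96 a$)
$2027 + d{\left(W{\left(\left(-3\right) 5 \right)} \right)} = 2027 + \left(-4 + 96 \left(\left(-3\right) 5\right)\right)^{2} = 2027 + \left(-4 + 96 \left(-15\right)\right)^{2} = 2027 + \left(-4 - 1440\right)^{2} = 2027 + \left(-1444\right)^{2} = 2027 + 2085136 = 2087163$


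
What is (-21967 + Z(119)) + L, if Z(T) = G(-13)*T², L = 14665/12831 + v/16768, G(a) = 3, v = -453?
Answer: 630608822515/30735744 ≈ 20517.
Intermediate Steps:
L = 34298611/30735744 (L = 14665/12831 - 453/16768 = 14665*(1/12831) - 453*1/16768 = 2095/1833 - 453/16768 = 34298611/30735744 ≈ 1.1159)
Z(T) = 3*T²
(-21967 + Z(119)) + L = (-21967 + 3*119²) + 34298611/30735744 = (-21967 + 3*14161) + 34298611/30735744 = (-21967 + 42483) + 34298611/30735744 = 20516 + 34298611/30735744 = 630608822515/30735744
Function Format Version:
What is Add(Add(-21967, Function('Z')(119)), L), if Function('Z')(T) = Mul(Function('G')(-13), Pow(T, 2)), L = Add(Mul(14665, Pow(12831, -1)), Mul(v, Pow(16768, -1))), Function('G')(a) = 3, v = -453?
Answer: Rational(630608822515, 30735744) ≈ 20517.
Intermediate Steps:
L = Rational(34298611, 30735744) (L = Add(Mul(14665, Pow(12831, -1)), Mul(-453, Pow(16768, -1))) = Add(Mul(14665, Rational(1, 12831)), Mul(-453, Rational(1, 16768))) = Add(Rational(2095, 1833), Rational(-453, 16768)) = Rational(34298611, 30735744) ≈ 1.1159)
Function('Z')(T) = Mul(3, Pow(T, 2))
Add(Add(-21967, Function('Z')(119)), L) = Add(Add(-21967, Mul(3, Pow(119, 2))), Rational(34298611, 30735744)) = Add(Add(-21967, Mul(3, 14161)), Rational(34298611, 30735744)) = Add(Add(-21967, 42483), Rational(34298611, 30735744)) = Add(20516, Rational(34298611, 30735744)) = Rational(630608822515, 30735744)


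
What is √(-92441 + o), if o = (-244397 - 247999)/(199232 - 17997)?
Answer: I*√3036417901313285/181235 ≈ 304.05*I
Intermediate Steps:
o = -492396/181235 ≈ -2.7169
√(-92441 + o) = √(-92441 - 492396/181235) = √(-16754037031/181235) = I*√3036417901313285/181235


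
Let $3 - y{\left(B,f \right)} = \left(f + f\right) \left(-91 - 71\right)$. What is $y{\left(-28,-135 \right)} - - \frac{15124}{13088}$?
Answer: $- \frac{143103683}{3272} \approx -43736.0$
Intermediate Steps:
$y{\left(B,f \right)} = 3 + 324 f$ ($y{\left(B,f \right)} = 3 - \left(f + f\right) \left(-91 - 71\right) = 3 - 2 f \left(-162\right) = 3 - - 324 f = 3 + 324 f$)
$y{\left(-28,-135 \right)} - - \frac{15124}{13088} = \left(3 + 324 \left(-135\right)\right) - - \frac{15124}{13088} = \left(3 - 43740\right) - \left(-15124\right) \frac{1}{13088} = -43737 - - \frac{3781}{3272} = -43737 + \frac{3781}{3272} = - \frac{143103683}{3272}$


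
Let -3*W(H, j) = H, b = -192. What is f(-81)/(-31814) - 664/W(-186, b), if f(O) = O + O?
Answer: -5278613/493117 ≈ -10.705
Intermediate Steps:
W(H, j) = -H/3
f(O) = 2*O
f(-81)/(-31814) - 664/W(-186, b) = (2*(-81))/(-31814) - 664/((-⅓*(-186))) = -162*(-1/31814) - 664/62 = 81/15907 - 664*1/62 = 81/15907 - 332/31 = -5278613/493117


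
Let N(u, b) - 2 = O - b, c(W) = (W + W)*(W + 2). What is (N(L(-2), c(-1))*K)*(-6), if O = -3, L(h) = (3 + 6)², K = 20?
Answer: -120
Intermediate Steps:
L(h) = 81 (L(h) = 9² = 81)
c(W) = 2*W*(2 + W) (c(W) = (2*W)*(2 + W) = 2*W*(2 + W))
N(u, b) = -1 - b (N(u, b) = 2 + (-3 - b) = -1 - b)
(N(L(-2), c(-1))*K)*(-6) = ((-1 - 2*(-1)*(2 - 1))*20)*(-6) = ((-1 - 2*(-1))*20)*(-6) = ((-1 - 1*(-2))*20)*(-6) = ((-1 + 2)*20)*(-6) = (1*20)*(-6) = 20*(-6) = -120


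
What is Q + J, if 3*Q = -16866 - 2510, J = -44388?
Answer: -152540/3 ≈ -50847.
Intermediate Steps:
Q = -19376/3 (Q = (-16866 - 2510)/3 = (⅓)*(-19376) = -19376/3 ≈ -6458.7)
Q + J = -19376/3 - 44388 = -152540/3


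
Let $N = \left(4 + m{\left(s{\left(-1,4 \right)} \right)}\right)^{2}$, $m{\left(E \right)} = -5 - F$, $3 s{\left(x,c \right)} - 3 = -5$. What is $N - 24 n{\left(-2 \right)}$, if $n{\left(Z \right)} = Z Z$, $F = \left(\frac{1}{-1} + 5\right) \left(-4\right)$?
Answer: $129$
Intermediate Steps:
$s{\left(x,c \right)} = - \frac{2}{3}$ ($s{\left(x,c \right)} = 1 + \frac{1}{3} \left(-5\right) = 1 - \frac{5}{3} = - \frac{2}{3}$)
$F = -16$ ($F = \left(-1 + 5\right) \left(-4\right) = 4 \left(-4\right) = -16$)
$m{\left(E \right)} = 11$ ($m{\left(E \right)} = -5 - -16 = -5 + 16 = 11$)
$N = 225$ ($N = \left(4 + 11\right)^{2} = 15^{2} = 225$)
$n{\left(Z \right)} = Z^{2}$
$N - 24 n{\left(-2 \right)} = 225 - 24 \left(-2\right)^{2} = 225 - 96 = 129$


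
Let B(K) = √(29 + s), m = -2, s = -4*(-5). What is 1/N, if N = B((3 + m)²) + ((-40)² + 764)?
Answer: 1/2371 ≈ 0.00042176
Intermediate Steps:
s = 20
B(K) = 7 (B(K) = √(29 + 20) = √49 = 7)
N = 2371 (N = 7 + ((-40)² + 764) = 7 + (1600 + 764) = 7 + 2364 = 2371)
1/N = 1/2371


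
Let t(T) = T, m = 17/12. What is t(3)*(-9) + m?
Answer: -307/12 ≈ -25.583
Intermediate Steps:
m = 17/12 (m = 17*(1/12) = 17/12 ≈ 1.4167)
t(3)*(-9) + m = 3*(-9) + 17/12 = -27 + 17/12 = -307/12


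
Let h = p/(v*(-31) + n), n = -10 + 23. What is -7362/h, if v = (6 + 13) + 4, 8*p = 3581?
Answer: 41227200/3581 ≈ 11513.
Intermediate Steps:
p = 3581/8 (p = (1/8)*3581 = 3581/8 ≈ 447.63)
n = 13
v = 23 (v = 19 + 4 = 23)
h = -3581/5600 (h = 3581/(8*(23*(-31) + 13)) = 3581/(8*(-713 + 13)) = (3581/8)/(-700) = (3581/8)*(-1/700) = -3581/5600 ≈ -0.63946)
-7362/h = -7362/(-3581/5600) = -7362*(-5600/3581) = 41227200/3581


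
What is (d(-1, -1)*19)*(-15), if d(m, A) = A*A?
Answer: -285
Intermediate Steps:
d(m, A) = A²
(d(-1, -1)*19)*(-15) = ((-1)²*19)*(-15) = (1*19)*(-15) = 19*(-15) = -285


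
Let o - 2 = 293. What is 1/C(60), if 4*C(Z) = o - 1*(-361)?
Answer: 1/164 ≈ 0.0060976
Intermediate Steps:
o = 295 (o = 2 + 293 = 295)
C(Z) = 164 (C(Z) = (295 - 1*(-361))/4 = (295 + 361)/4 = (1/4)*656 = 164)
1/C(60) = 1/164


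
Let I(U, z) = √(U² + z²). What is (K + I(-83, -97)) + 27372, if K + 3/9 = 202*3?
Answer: 83933/3 + √16298 ≈ 28105.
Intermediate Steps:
K = 1817/3 (K = -⅓ + 202*3 = -⅓ + 606 = 1817/3 ≈ 605.67)
(K + I(-83, -97)) + 27372 = (1817/3 + √((-83)² + (-97)²)) + 27372 = (1817/3 + √(6889 + 9409)) + 27372 = (1817/3 + √16298) + 27372 = 83933/3 + √16298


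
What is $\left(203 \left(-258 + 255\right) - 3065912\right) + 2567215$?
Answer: $-499306$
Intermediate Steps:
$\left(203 \left(-258 + 255\right) - 3065912\right) + 2567215 = \left(203 \left(-3\right) - 3065912\right) + 2567215 = \left(-609 - 3065912\right) + 2567215 = -3066521 + 2567215 = -499306$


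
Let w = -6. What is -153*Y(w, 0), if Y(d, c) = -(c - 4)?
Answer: -612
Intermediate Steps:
Y(d, c) = 4 - c (Y(d, c) = -(-4 + c) = 4 - c)
-153*Y(w, 0) = -153*(4 - 1*0) = -153*(4 + 0) = -153*4 = -612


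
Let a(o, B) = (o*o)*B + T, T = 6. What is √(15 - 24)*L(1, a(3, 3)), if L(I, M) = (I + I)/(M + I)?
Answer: 3*I/17 ≈ 0.17647*I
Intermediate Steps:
a(o, B) = 6 + B*o² (a(o, B) = (o*o)*B + 6 = o²*B + 6 = B*o² + 6 = 6 + B*o²)
L(I, M) = 2*I/(I + M) (L(I, M) = (2*I)/(I + M) = 2*I/(I + M))
√(15 - 24)*L(1, a(3, 3)) = √(15 - 24)*(2*1/(1 + (6 + 3*3²))) = √(-9)*(2*1/(1 + (6 + 3*9))) = (3*I)*(2*1/(1 + (6 + 27))) = (3*I)*(2*1/(1 + 33)) = (3*I)*(2*1/34) = (3*I)*(2*1*(1/34)) = (3*I)*(1/17) = 3*I/17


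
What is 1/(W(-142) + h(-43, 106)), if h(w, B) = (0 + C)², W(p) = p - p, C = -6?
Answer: 1/36 ≈ 0.027778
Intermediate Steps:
W(p) = 0
h(w, B) = 36 (h(w, B) = (0 - 6)² = (-6)² = 36)
1/(W(-142) + h(-43, 106)) = 1/(0 + 36) = 1/36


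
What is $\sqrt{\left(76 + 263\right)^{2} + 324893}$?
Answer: $\sqrt{439814} \approx 663.18$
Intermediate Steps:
$\sqrt{\left(76 + 263\right)^{2} + 324893} = \sqrt{339^{2} + 324893} = \sqrt{114921 + 324893} = \sqrt{439814}$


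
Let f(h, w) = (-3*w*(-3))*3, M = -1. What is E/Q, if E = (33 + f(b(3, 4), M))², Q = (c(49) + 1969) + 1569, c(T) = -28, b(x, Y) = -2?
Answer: 2/195 ≈ 0.010256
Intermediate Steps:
Q = 3510 (Q = (-28 + 1969) + 1569 = 1941 + 1569 = 3510)
f(h, w) = 27*w (f(h, w) = (9*w)*3 = 27*w)
E = 36 (E = (33 + 27*(-1))² = (33 - 27)² = 6² = 36)
E/Q = 36/3510 = 36*(1/3510) = 2/195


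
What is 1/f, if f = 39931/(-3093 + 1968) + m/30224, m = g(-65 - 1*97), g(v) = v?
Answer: -17001000/603528397 ≈ -0.028169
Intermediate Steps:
m = -162 (m = -65 - 1*97 = -65 - 97 = -162)
f = -603528397/17001000 (f = 39931/(-3093 + 1968) - 162/30224 = 39931/(-1125) - 162*1/30224 = 39931*(-1/1125) - 81/15112 = -39931/1125 - 81/15112 = -603528397/17001000 ≈ -35.500)
1/f = 1/(-603528397/17001000) = -17001000/603528397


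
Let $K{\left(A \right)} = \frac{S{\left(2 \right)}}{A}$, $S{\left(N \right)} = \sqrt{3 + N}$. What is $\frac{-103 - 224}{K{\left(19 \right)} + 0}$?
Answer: $- \frac{6213 \sqrt{5}}{5} \approx -2778.5$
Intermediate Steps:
$K{\left(A \right)} = \frac{\sqrt{5}}{A}$ ($K{\left(A \right)} = \frac{\sqrt{3 + 2}}{A} = \frac{\sqrt{5}}{A}$)
$\frac{-103 - 224}{K{\left(19 \right)} + 0} = \frac{-103 - 224}{\frac{\sqrt{5}}{19} + 0} = - \frac{327}{\sqrt{5} \cdot \frac{1}{19} + 0} = - \frac{327}{\frac{\sqrt{5}}{19} + 0} = - \frac{327}{\frac{1}{19} \sqrt{5}} = - 327 \frac{19 \sqrt{5}}{5} = - \frac{6213 \sqrt{5}}{5}$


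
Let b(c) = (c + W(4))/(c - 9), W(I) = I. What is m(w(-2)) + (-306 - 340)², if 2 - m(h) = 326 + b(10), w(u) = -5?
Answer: 416978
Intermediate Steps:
b(c) = (4 + c)/(-9 + c) (b(c) = (c + 4)/(c - 9) = (4 + c)/(-9 + c))
m(h) = -338 (m(h) = 2 - (326 + (4 + 10)/(-9 + 10)) = 2 - (326 + 14/1) = 2 - (326 + 1*14) = 2 - (326 + 14) = 2 - 1*340 = 2 - 340 = -338)
m(w(-2)) + (-306 - 340)² = -338 + (-306 - 340)² = -338 + (-646)² = -338 + 417316 = 416978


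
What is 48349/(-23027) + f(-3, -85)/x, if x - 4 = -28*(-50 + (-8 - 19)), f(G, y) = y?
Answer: -21278227/9947664 ≈ -2.1390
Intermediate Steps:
x = 2160 (x = 4 - 28*(-50 + (-8 - 19)) = 4 - 28*(-50 - 27) = 4 - 28*(-77) = 4 + 2156 = 2160)
48349/(-23027) + f(-3, -85)/x = 48349/(-23027) - 85/2160 = 48349*(-1/23027) - 85*1/2160 = -48349/23027 - 17/432 = -21278227/9947664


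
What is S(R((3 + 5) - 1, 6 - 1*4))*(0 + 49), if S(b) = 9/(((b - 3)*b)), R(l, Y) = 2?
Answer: -441/2 ≈ -220.50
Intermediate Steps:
S(b) = 9/(b*(-3 + b)) (S(b) = 9/(((-3 + b)*b)) = 9/((b*(-3 + b))) = 9*(1/(b*(-3 + b))) = 9/(b*(-3 + b)))
S(R((3 + 5) - 1, 6 - 1*4))*(0 + 49) = (9/(2*(-3 + 2)))*(0 + 49) = (9*(½)/(-1))*49 = (9*(½)*(-1))*49 = -9/2*49 = -441/2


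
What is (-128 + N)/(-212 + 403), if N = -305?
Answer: -433/191 ≈ -2.2670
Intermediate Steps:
(-128 + N)/(-212 + 403) = (-128 - 305)/(-212 + 403) = -433/191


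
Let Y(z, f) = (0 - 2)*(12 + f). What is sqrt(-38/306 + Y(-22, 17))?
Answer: I*sqrt(151181)/51 ≈ 7.6239*I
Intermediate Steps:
Y(z, f) = -24 - 2*f (Y(z, f) = -2*(12 + f) = -24 - 2*f)
sqrt(-38/306 + Y(-22, 17)) = sqrt(-38/306 + (-24 - 2*17)) = sqrt(-38*1/306 + (-24 - 34)) = sqrt(-19/153 - 58) = sqrt(-8893/153) = I*sqrt(151181)/51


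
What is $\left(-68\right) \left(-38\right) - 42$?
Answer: $2542$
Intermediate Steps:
$\left(-68\right) \left(-38\right) - 42 = 2584 - 42 = 2542$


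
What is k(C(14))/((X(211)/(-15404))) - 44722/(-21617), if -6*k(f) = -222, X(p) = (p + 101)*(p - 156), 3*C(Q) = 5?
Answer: -2888284099/92736930 ≈ -31.145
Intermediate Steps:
C(Q) = 5/3 (C(Q) = (1/3)*5 = 5/3)
X(p) = (-156 + p)*(101 + p) (X(p) = (101 + p)*(-156 + p) = (-156 + p)*(101 + p))
k(f) = 37 (k(f) = -1/6*(-222) = 37)
k(C(14))/((X(211)/(-15404))) - 44722/(-21617) = 37/(((-15756 + 211**2 - 55*211)/(-15404))) - 44722/(-21617) = 37/(((-15756 + 44521 - 11605)*(-1/15404))) - 44722*(-1/21617) = 37/((17160*(-1/15404))) + 44722/21617 = 37/(-4290/3851) + 44722/21617 = 37*(-3851/4290) + 44722/21617 = -142487/4290 + 44722/21617 = -2888284099/92736930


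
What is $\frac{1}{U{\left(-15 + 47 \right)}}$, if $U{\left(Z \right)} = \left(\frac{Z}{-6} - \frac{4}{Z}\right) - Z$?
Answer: $- \frac{24}{899} \approx -0.026696$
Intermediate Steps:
$U{\left(Z \right)} = - \frac{4}{Z} - \frac{7 Z}{6}$ ($U{\left(Z \right)} = \left(Z \left(- \frac{1}{6}\right) - \frac{4}{Z}\right) - Z = \left(- \frac{Z}{6} - \frac{4}{Z}\right) - Z = \left(- \frac{4}{Z} - \frac{Z}{6}\right) - Z = - \frac{4}{Z} - \frac{7 Z}{6}$)
$\frac{1}{U{\left(-15 + 47 \right)}} = \frac{1}{- \frac{4}{-15 + 47} - \frac{7 \left(-15 + 47\right)}{6}} = \frac{1}{- \frac{4}{32} - \frac{112}{3}} = \frac{1}{\left(-4\right) \frac{1}{32} - \frac{112}{3}} = \frac{1}{- \frac{1}{8} - \frac{112}{3}} = \frac{1}{- \frac{899}{24}} = - \frac{24}{899}$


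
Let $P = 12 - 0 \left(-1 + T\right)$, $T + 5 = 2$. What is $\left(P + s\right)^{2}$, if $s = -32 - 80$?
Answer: $10000$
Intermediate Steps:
$T = -3$ ($T = -5 + 2 = -3$)
$s = -112$ ($s = -32 - 80 = -112$)
$P = 12$ ($P = 12 - 0 \left(-1 - 3\right) = 12 - 0 \left(-4\right) = 12 - 0 = 12 + 0 = 12$)
$\left(P + s\right)^{2} = \left(12 - 112\right)^{2} = \left(-100\right)^{2} = 10000$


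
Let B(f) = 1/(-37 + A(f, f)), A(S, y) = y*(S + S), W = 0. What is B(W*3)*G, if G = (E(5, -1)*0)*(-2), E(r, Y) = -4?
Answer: 0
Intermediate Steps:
A(S, y) = 2*S*y (A(S, y) = y*(2*S) = 2*S*y)
G = 0 (G = -4*0*(-2) = 0*(-2) = 0)
B(f) = 1/(-37 + 2*f**2) (B(f) = 1/(-37 + 2*f*f) = 1/(-37 + 2*f**2))
B(W*3)*G = 0/(-37 + 2*(0*3)**2) = 0/(-37 + 2*0**2) = 0/(-37 + 2*0) = 0/(-37 + 0) = 0/(-37) = -1/37*0 = 0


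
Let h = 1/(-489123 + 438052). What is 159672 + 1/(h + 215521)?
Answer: 1757489424110351/11006872990 ≈ 1.5967e+5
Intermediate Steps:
h = -1/51071 (h = 1/(-51071) = -1/51071 ≈ -1.9581e-5)
159672 + 1/(h + 215521) = 159672 + 1/(-1/51071 + 215521) = 159672 + 1/(11006872990/51071) = 159672 + 51071/11006872990 = 1757489424110351/11006872990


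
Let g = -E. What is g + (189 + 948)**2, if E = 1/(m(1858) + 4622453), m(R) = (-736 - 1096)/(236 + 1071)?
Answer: 7810321104306484/6041544239 ≈ 1.2928e+6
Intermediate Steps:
m(R) = -1832/1307
E = 1307/6041544239 (E = 1/(-1832/1307 + 4622453) = 1/(6041544239/1307) = 1307/6041544239 ≈ 2.1634e-7)
g = -1307/6041544239 (g = -1*1307/6041544239 = -1307/6041544239 ≈ -2.1634e-7)
g + (189 + 948)**2 = -1307/6041544239 + (189 + 948)**2 = -1307/6041544239 + 1137**2 = -1307/6041544239 + 1292769 = 7810321104306484/6041544239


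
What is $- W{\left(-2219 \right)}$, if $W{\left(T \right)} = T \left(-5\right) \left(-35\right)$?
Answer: $388325$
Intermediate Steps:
$W{\left(T \right)} = 175 T$ ($W{\left(T \right)} = - 5 T \left(-35\right) = 175 T$)
$- W{\left(-2219 \right)} = - 175 \left(-2219\right) = \left(-1\right) \left(-388325\right) = 388325$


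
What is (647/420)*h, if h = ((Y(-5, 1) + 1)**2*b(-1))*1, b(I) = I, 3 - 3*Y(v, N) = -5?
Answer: -78287/3780 ≈ -20.711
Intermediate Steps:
Y(v, N) = 8/3 (Y(v, N) = 1 - 1/3*(-5) = 1 + 5/3 = 8/3)
h = -121/9 (h = ((8/3 + 1)**2*(-1))*1 = ((11/3)**2*(-1))*1 = ((121/9)*(-1))*1 = -121/9*1 = -121/9 ≈ -13.444)
(647/420)*h = (647/420)*(-121/9) = -78287/3780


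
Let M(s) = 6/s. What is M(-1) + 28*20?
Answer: 554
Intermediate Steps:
M(-1) + 28*20 = 6/(-1) + 28*20 = 6*(-1) + 560 = -6 + 560 = 554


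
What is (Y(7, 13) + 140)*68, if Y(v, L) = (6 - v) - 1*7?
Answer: 8976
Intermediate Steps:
Y(v, L) = -1 - v (Y(v, L) = (6 - v) - 7 = -1 - v)
(Y(7, 13) + 140)*68 = ((-1 - 1*7) + 140)*68 = ((-1 - 7) + 140)*68 = (-8 + 140)*68 = 132*68 = 8976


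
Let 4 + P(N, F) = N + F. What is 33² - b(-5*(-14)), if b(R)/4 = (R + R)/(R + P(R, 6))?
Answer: 77039/71 ≈ 1085.1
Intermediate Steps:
P(N, F) = -4 + F + N (P(N, F) = -4 + (N + F) = -4 + (F + N) = -4 + F + N)
b(R) = 8*R/(2 + 2*R) (b(R) = 4*((R + R)/(R + (-4 + 6 + R))) = 4*((2*R)/(R + (2 + R))) = 4*((2*R)/(2 + 2*R)) = 4*(2*R/(2 + 2*R)) = 8*R/(2 + 2*R))
33² - b(-5*(-14)) = 33² - 4*(-5*(-14))/(1 - 5*(-14)) = 1089 - 4*70/(1 + 70) = 1089 - 4*70/71 = 1089 - 1*280/71 = 1089 - 280/71 = 77039/71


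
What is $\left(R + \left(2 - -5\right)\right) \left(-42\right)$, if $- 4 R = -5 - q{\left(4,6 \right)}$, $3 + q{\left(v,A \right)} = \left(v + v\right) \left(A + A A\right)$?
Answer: $-3843$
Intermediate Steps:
$q{\left(v,A \right)} = -3 + 2 v \left(A + A^{2}\right)$ ($q{\left(v,A \right)} = -3 + \left(v + v\right) \left(A + A A\right) = -3 + 2 v \left(A + A^{2}\right)$)
$R = \frac{169}{2}$ ($R = - \frac{-5 - \left(-3 + 2 \cdot 6 \cdot 4 + 2 \cdot 4 \cdot 6^{2}\right)}{4} = - \frac{-5 - \left(-3 + 48 + 2 \cdot 4 \cdot 36\right)}{4} = - \frac{-5 - \left(-3 + 48 + 288\right)}{4} = - \frac{-5 - 333}{4} = \left(- \frac{1}{4}\right) \left(-338\right) = \frac{169}{2} \approx 84.5$)
$\left(R + \left(2 - -5\right)\right) \left(-42\right) = \left(\frac{169}{2} + \left(2 - -5\right)\right) \left(-42\right) = \left(\frac{169}{2} + \left(2 + 5\right)\right) \left(-42\right) = \left(\frac{169}{2} + 7\right) \left(-42\right) = \frac{183}{2} \left(-42\right) = -3843$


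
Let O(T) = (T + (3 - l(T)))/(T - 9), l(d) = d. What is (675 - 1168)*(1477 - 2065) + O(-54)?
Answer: 6087563/21 ≈ 2.8988e+5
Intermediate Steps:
O(T) = 3/(-9 + T) (O(T) = (T + (3 - T))/(T - 9) = 3/(-9 + T))
(675 - 1168)*(1477 - 2065) + O(-54) = (675 - 1168)*(1477 - 2065) + 3/(-9 - 54) = -493*(-588) + 3/(-63) = 289884 + 3*(-1/63) = 289884 - 1/21 = 6087563/21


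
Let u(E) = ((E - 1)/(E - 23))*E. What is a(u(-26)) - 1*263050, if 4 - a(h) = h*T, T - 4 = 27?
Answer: -12867492/49 ≈ -2.6260e+5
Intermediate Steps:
T = 31 (T = 4 + 27 = 31)
u(E) = E*(-1 + E)/(-23 + E) (u(E) = ((-1 + E)/(-23 + E))*E = E*(-1 + E)/(-23 + E))
a(h) = 4 - 31*h (a(h) = 4 - h*31 = 4 - 31*h)
a(u(-26)) - 1*263050 = (4 - (-806)*(-1 - 26)/(-23 - 26)) - 1*263050 = (4 - (-806)*(-27)/(-49)) - 263050 = (4 - (-806)*(-1)*(-27)/49) - 263050 = (4 - 31*(-702/49)) - 263050 = (4 + 21762/49) - 263050 = 21958/49 - 263050 = -12867492/49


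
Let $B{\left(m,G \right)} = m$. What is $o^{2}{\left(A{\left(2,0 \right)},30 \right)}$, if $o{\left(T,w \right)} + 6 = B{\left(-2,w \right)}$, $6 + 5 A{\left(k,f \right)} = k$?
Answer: $64$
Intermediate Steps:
$A{\left(k,f \right)} = - \frac{6}{5} + \frac{k}{5}$
$o{\left(T,w \right)} = -8$ ($o{\left(T,w \right)} = -6 - 2 = -8$)
$o^{2}{\left(A{\left(2,0 \right)},30 \right)} = \left(-8\right)^{2} = 64$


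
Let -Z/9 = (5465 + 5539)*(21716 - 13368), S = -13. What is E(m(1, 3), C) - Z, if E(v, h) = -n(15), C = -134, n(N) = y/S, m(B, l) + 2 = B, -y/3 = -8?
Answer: 10747782888/13 ≈ 8.2675e+8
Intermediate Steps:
y = 24 (y = -3*(-8) = 24)
m(B, l) = -2 + B
n(N) = -24/13 (n(N) = 24/(-13) = 24*(-1/13) = -24/13)
Z = -826752528 (Z = -9*(5465 + 5539)*(21716 - 13368) = -99036*8348 = -9*91861392 = -826752528)
E(v, h) = 24/13 (E(v, h) = -1*(-24/13) = 24/13)
E(m(1, 3), C) - Z = 24/13 - 1*(-826752528) = 24/13 + 826752528 = 10747782888/13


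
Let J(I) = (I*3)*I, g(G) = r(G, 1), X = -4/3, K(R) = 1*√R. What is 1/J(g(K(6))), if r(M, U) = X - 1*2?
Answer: 3/100 ≈ 0.030000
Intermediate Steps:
K(R) = √R
X = -4/3 (X = -4*⅓ = -4/3 ≈ -1.3333)
r(M, U) = -10/3 (r(M, U) = -4/3 - 1*2 = -4/3 - 2 = -10/3)
g(G) = -10/3
J(I) = 3*I² (J(I) = (3*I)*I = 3*I²)
1/J(g(K(6))) = 1/(3*(-10/3)²) = 1/(3*(100/9)) = 1/(100/3) = 3/100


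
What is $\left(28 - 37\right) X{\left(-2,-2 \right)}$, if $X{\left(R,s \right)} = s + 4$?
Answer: $-18$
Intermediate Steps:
$X{\left(R,s \right)} = 4 + s$
$\left(28 - 37\right) X{\left(-2,-2 \right)} = \left(28 - 37\right) \left(4 - 2\right) = \left(-9\right) 2 = -18$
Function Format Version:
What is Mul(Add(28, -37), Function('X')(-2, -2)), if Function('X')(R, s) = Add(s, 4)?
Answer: -18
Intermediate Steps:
Function('X')(R, s) = Add(4, s)
Mul(Add(28, -37), Function('X')(-2, -2)) = Mul(Add(28, -37), Add(4, -2)) = Mul(-9, 2) = -18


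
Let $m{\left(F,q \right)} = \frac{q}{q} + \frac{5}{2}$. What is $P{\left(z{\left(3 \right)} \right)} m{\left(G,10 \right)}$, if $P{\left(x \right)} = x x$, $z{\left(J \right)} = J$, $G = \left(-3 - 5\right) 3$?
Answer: $\frac{63}{2} \approx 31.5$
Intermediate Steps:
$G = -24$ ($G = \left(-8\right) 3 = -24$)
$m{\left(F,q \right)} = \frac{7}{2}$ ($m{\left(F,q \right)} = 1 + 5 \cdot \frac{1}{2} = 1 + \frac{5}{2} = \frac{7}{2}$)
$P{\left(x \right)} = x^{2}$
$P{\left(z{\left(3 \right)} \right)} m{\left(G,10 \right)} = 3^{2} \cdot \frac{7}{2} = 9 \cdot \frac{7}{2} = \frac{63}{2}$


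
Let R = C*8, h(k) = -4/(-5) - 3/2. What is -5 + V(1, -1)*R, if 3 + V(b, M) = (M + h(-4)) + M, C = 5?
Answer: -233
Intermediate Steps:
h(k) = -7/10 (h(k) = -4*(-1/5) - 3*1/2 = 4/5 - 3/2 = -7/10)
V(b, M) = -37/10 + 2*M (V(b, M) = -3 + ((M - 7/10) + M) = -3 + ((-7/10 + M) + M) = -3 + (-7/10 + 2*M) = -37/10 + 2*M)
R = 40 (R = 5*8 = 40)
-5 + V(1, -1)*R = -5 + (-37/10 + 2*(-1))*40 = -5 + (-37/10 - 2)*40 = -5 - 57/10*40 = -5 - 228 = -233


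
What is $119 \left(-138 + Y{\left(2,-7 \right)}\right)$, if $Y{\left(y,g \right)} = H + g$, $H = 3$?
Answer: $-16898$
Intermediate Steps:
$Y{\left(y,g \right)} = 3 + g$
$119 \left(-138 + Y{\left(2,-7 \right)}\right) = 119 \left(-138 + \left(3 - 7\right)\right) = 119 \left(-138 - 4\right) = 119 \left(-142\right) = -16898$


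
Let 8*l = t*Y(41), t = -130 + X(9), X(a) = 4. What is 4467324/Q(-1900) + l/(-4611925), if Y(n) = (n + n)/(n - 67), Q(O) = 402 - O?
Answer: 535677041233167/276032935100 ≈ 1940.6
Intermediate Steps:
t = -126 (t = -130 + 4 = -126)
Y(n) = 2*n/(-67 + n) (Y(n) = (2*n)/(-67 + n) = 2*n/(-67 + n))
l = 2583/52 (l = (-252*41/(-67 + 41))/8 = (-252*41/(-26))/8 = (-252*41*(-1)/26)/8 = (-126*(-41/13))/8 = (⅛)*(5166/13) = 2583/52 ≈ 49.673)
4467324/Q(-1900) + l/(-4611925) = 4467324/(402 - 1*(-1900)) + (2583/52)/(-4611925) = 4467324/(402 + 1900) + (2583/52)*(-1/4611925) = 4467324/2302 - 2583/239820100 = 4467324*(1/2302) - 2583/239820100 = 2233662/1151 - 2583/239820100 = 535677041233167/276032935100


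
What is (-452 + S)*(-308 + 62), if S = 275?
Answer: 43542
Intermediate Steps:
(-452 + S)*(-308 + 62) = (-452 + 275)*(-308 + 62) = -177*(-246) = 43542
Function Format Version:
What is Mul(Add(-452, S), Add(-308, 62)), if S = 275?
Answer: 43542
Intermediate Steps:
Mul(Add(-452, S), Add(-308, 62)) = Mul(Add(-452, 275), Add(-308, 62)) = Mul(-177, -246) = 43542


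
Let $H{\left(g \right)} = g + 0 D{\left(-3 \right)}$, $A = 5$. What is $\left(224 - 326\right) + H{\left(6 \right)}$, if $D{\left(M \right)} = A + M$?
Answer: $-96$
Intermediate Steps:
$D{\left(M \right)} = 5 + M$
$H{\left(g \right)} = g$ ($H{\left(g \right)} = g + 0 \left(5 - 3\right) = g + 0 \cdot 2 = g + 0 = g$)
$\left(224 - 326\right) + H{\left(6 \right)} = \left(224 - 326\right) + 6 = -102 + 6 = -96$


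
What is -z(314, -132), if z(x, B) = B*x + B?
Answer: 41580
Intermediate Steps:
z(x, B) = B + B*x
-z(314, -132) = -(-132)*(1 + 314) = -(-132)*315 = -1*(-41580) = 41580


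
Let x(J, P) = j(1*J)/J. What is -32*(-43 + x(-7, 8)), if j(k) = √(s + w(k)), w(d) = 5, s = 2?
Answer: 1376 + 32*√7/7 ≈ 1388.1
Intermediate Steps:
j(k) = √7 (j(k) = √(2 + 5) = √7)
x(J, P) = √7/J
-32*(-43 + x(-7, 8)) = -32*(-43 + √7/(-7)) = -32*(-43 + √7*(-⅐)) = -32*(-43 - √7/7) = 1376 + 32*√7/7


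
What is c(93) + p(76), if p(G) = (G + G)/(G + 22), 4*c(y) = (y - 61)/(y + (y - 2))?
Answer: 1797/1127 ≈ 1.5945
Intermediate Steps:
c(y) = (-61 + y)/(4*(-2 + 2*y)) (c(y) = ((y - 61)/(y + (y - 2)))/4 = ((-61 + y)/(y + (-2 + y)))/4 = ((-61 + y)/(-2 + 2*y))/4 = (-61 + y)/(4*(-2 + 2*y)))
p(G) = 2*G/(22 + G) (p(G) = (2*G)/(22 + G) = 2*G/(22 + G))
c(93) + p(76) = (-61 + 93)/(8*(-1 + 93)) + 2*76/(22 + 76) = (⅛)*32/92 + 2*76/98 = (⅛)*(1/92)*32 + 2*76*(1/98) = 1/23 + 76/49 = 1797/1127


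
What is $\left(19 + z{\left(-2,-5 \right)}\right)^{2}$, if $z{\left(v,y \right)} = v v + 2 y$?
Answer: $169$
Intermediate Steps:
$z{\left(v,y \right)} = v^{2} + 2 y$
$\left(19 + z{\left(-2,-5 \right)}\right)^{2} = \left(19 + \left(\left(-2\right)^{2} + 2 \left(-5\right)\right)\right)^{2} = \left(19 + \left(4 - 10\right)\right)^{2} = \left(19 - 6\right)^{2} = 13^{2} = 169$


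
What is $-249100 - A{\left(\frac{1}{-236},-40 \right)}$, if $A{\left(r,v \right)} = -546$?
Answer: $-248554$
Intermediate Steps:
$-249100 - A{\left(\frac{1}{-236},-40 \right)} = -249100 - -546 = -249100 + 546 = -248554$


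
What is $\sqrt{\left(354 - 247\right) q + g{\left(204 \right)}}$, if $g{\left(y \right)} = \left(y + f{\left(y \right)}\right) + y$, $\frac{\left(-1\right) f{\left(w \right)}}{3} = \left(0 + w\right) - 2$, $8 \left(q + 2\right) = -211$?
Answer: $\frac{i \sqrt{51746}}{4} \approx 56.869 i$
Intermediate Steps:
$q = - \frac{227}{8}$ ($q = -2 + \frac{1}{8} \left(-211\right) = -2 - \frac{211}{8} = - \frac{227}{8} \approx -28.375$)
$f{\left(w \right)} = 6 - 3 w$ ($f{\left(w \right)} = - 3 \left(\left(0 + w\right) - 2\right) = - 3 \left(w - 2\right) = - 3 \left(-2 + w\right) = 6 - 3 w$)
$g{\left(y \right)} = 6 - y$ ($g{\left(y \right)} = \left(y - \left(-6 + 3 y\right)\right) + y = \left(6 - 2 y\right) + y = 6 - y$)
$\sqrt{\left(354 - 247\right) q + g{\left(204 \right)}} = \sqrt{\left(354 - 247\right) \left(- \frac{227}{8}\right) + \left(6 - 204\right)} = \sqrt{107 \left(- \frac{227}{8}\right) + \left(6 - 204\right)} = \sqrt{- \frac{24289}{8} - 198} = \sqrt{- \frac{25873}{8}} = \frac{i \sqrt{51746}}{4}$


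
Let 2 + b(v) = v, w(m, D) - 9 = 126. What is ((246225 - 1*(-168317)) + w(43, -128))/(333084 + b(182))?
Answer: 414677/333264 ≈ 1.2443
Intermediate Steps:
w(m, D) = 135 (w(m, D) = 9 + 126 = 135)
b(v) = -2 + v
((246225 - 1*(-168317)) + w(43, -128))/(333084 + b(182)) = ((246225 - 1*(-168317)) + 135)/(333084 + (-2 + 182)) = ((246225 + 168317) + 135)/(333084 + 180) = (414542 + 135)/333264 = 414677*(1/333264) = 414677/333264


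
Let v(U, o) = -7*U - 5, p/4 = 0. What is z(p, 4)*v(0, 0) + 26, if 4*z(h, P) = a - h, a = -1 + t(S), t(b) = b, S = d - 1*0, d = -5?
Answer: 67/2 ≈ 33.500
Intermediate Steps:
S = -5 (S = -5 - 1*0 = -5 + 0 = -5)
p = 0 (p = 4*0 = 0)
v(U, o) = -5 - 7*U
a = -6 (a = -1 - 5 = -6)
z(h, P) = -3/2 - h/4 (z(h, P) = (-6 - h)/4 = -3/2 - h/4)
z(p, 4)*v(0, 0) + 26 = (-3/2 - 1/4*0)*(-5 - 7*0) + 26 = (-3/2 + 0)*(-5 + 0) + 26 = -3/2*(-5) + 26 = 15/2 + 26 = 67/2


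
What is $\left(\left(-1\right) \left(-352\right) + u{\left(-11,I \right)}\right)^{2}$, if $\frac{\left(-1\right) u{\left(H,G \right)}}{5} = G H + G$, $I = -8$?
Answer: $2304$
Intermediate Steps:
$u{\left(H,G \right)} = - 5 G - 5 G H$ ($u{\left(H,G \right)} = - 5 \left(G H + G\right) = - 5 \left(G + G H\right) = - 5 G - 5 G H$)
$\left(\left(-1\right) \left(-352\right) + u{\left(-11,I \right)}\right)^{2} = \left(\left(-1\right) \left(-352\right) - - 40 \left(1 - 11\right)\right)^{2} = \left(352 - \left(-40\right) \left(-10\right)\right)^{2} = \left(352 - 400\right)^{2} = \left(-48\right)^{2} = 2304$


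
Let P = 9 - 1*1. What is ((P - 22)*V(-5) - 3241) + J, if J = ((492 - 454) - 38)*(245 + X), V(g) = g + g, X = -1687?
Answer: -3101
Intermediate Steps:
V(g) = 2*g
J = 0 (J = ((492 - 454) - 38)*(245 - 1687) = (38 - 38)*(-1442) = 0*(-1442) = 0)
P = 8 (P = 9 - 1 = 8)
((P - 22)*V(-5) - 3241) + J = ((8 - 22)*(2*(-5)) - 3241) + 0 = (-14*(-10) - 3241) + 0 = (140 - 3241) + 0 = -3101 + 0 = -3101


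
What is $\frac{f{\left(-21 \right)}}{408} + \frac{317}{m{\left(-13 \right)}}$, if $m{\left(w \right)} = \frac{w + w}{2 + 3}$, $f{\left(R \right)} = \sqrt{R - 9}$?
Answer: $- \frac{1585}{26} + \frac{i \sqrt{30}}{408} \approx -60.962 + 0.013425 i$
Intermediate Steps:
$f{\left(R \right)} = \sqrt{-9 + R}$
$m{\left(w \right)} = \frac{2 w}{5}$
$\frac{f{\left(-21 \right)}}{408} + \frac{317}{m{\left(-13 \right)}} = \frac{\sqrt{-9 - 21}}{408} + \frac{317}{\frac{2}{5} \left(-13\right)} = \sqrt{-30} \cdot \frac{1}{408} + \frac{317}{- \frac{26}{5}} = i \sqrt{30} \cdot \frac{1}{408} + 317 \left(- \frac{5}{26}\right) = \frac{i \sqrt{30}}{408} - \frac{1585}{26} = - \frac{1585}{26} + \frac{i \sqrt{30}}{408}$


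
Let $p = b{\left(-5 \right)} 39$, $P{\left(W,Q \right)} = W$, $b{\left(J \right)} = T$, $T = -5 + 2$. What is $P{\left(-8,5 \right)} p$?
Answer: $936$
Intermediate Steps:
$T = -3$
$b{\left(J \right)} = -3$
$p = -117$ ($p = \left(-3\right) 39 = -117$)
$P{\left(-8,5 \right)} p = \left(-8\right) \left(-117\right) = 936$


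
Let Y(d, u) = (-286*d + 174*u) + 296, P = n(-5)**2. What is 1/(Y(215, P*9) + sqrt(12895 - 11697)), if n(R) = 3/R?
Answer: -18946950/1148757751393 - 625*sqrt(1198)/2297515502786 ≈ -1.6503e-5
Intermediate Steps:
P = 9/25 (P = (3/(-5))**2 = (3*(-1/5))**2 = (-3/5)**2 = 9/25 ≈ 0.36000)
Y(d, u) = 296 - 286*d + 174*u
1/(Y(215, P*9) + sqrt(12895 - 11697)) = 1/((296 - 286*215 + 174*((9/25)*9)) + sqrt(12895 - 11697)) = 1/((296 - 61490 + 174*(81/25)) + sqrt(1198)) = 1/((296 - 61490 + 14094/25) + sqrt(1198)) = 1/(-1515756/25 + sqrt(1198))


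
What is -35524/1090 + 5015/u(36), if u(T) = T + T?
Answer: 1454311/39240 ≈ 37.062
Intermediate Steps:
u(T) = 2*T
-35524/1090 + 5015/u(36) = -35524/1090 + 5015/((2*36)) = -35524*1/1090 + 5015/72 = -17762/545 + 5015*(1/72) = -17762/545 + 5015/72 = 1454311/39240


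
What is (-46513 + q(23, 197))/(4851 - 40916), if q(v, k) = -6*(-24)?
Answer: 46369/36065 ≈ 1.2857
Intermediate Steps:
q(v, k) = 144
(-46513 + q(23, 197))/(4851 - 40916) = (-46513 + 144)/(4851 - 40916) = -46369/(-36065) = -46369*(-1/36065) = 46369/36065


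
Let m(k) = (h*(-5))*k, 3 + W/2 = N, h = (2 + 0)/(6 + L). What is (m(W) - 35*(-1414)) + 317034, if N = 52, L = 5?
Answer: 4030784/11 ≈ 3.6644e+5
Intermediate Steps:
h = 2/11 (h = (2 + 0)/(6 + 5) = 2/11 ≈ 0.18182)
W = 98 (W = -6 + 2*52 = -6 + 104 = 98)
m(k) = -10*k/11 (m(k) = ((2/11)*(-5))*k = -10*k/11)
(m(W) - 35*(-1414)) + 317034 = (-10/11*98 - 35*(-1414)) + 317034 = (-980/11 + 49490) + 317034 = 543410/11 + 317034 = 4030784/11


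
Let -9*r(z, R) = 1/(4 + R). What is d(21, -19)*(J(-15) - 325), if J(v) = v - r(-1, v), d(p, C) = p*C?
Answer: 4476913/33 ≈ 1.3566e+5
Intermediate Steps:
d(p, C) = C*p
r(z, R) = -1/(9*(4 + R))
J(v) = v + 1/(36 + 9*v) (J(v) = v - (-1)/(36 + 9*v) = v + 1/(36 + 9*v))
d(21, -19)*(J(-15) - 325) = (-19*21)*((1/9 - 15*(4 - 15))/(4 - 15) - 325) = -399*((1/9 - 15*(-11))/(-11) - 325) = -399*(-(1/9 + 165)/11 - 325) = -399*(-1/11*1486/9 - 325) = -399*(-1486/99 - 325) = -399*(-33661/99) = 4476913/33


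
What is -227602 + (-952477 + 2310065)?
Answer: 1129986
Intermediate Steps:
-227602 + (-952477 + 2310065) = -227602 + 1357588 = 1129986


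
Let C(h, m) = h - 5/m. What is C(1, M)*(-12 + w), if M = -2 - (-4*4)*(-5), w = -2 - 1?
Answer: -1305/82 ≈ -15.915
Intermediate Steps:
w = -3
M = -82 (M = -2 - (-16)*(-5) = -2 - 1*80 = -2 - 80 = -82)
C(1, M)*(-12 + w) = (1 - 5/(-82))*(-12 - 3) = (1 - 5*(-1/82))*(-15) = (1 + 5/82)*(-15) = (87/82)*(-15) = -1305/82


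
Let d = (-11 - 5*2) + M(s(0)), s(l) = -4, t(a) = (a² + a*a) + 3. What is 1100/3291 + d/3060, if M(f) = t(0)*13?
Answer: 190291/559470 ≈ 0.34013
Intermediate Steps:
t(a) = 3 + 2*a² (t(a) = (a² + a²) + 3 = 2*a² + 3 = 3 + 2*a²)
M(f) = 39 (M(f) = (3 + 2*0²)*13 = (3 + 2*0)*13 = (3 + 0)*13 = 3*13 = 39)
d = 18 (d = (-11 - 5*2) + 39 = (-11 - 10) + 39 = -21 + 39 = 18)
1100/3291 + d/3060 = 1100/3291 + 18/3060 = 1100*(1/3291) + 18*(1/3060) = 1100/3291 + 1/170 = 190291/559470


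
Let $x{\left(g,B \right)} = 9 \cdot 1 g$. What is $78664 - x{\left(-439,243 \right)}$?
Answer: $82615$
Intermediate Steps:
$x{\left(g,B \right)} = 9 g$
$78664 - x{\left(-439,243 \right)} = 78664 - 9 \left(-439\right) = 78664 - -3951 = 78664 + 3951 = 82615$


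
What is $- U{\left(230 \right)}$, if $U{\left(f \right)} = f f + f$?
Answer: $-53130$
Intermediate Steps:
$U{\left(f \right)} = f + f^{2}$ ($U{\left(f \right)} = f^{2} + f = f + f^{2}$)
$- U{\left(230 \right)} = - 230 \left(1 + 230\right) = - 230 \cdot 231 = \left(-1\right) 53130 = -53130$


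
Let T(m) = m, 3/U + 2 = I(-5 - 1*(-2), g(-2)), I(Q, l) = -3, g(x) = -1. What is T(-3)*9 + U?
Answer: -138/5 ≈ -27.600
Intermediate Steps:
U = -⅗ (U = 3/(-2 - 3) = 3/(-5) = 3*(-⅕) = -⅗ ≈ -0.60000)
T(-3)*9 + U = -3*9 - ⅗ = -27 - ⅗ = -138/5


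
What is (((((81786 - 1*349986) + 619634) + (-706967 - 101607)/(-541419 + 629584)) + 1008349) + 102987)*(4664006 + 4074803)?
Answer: 1126994459588845084/88165 ≈ 1.2783e+13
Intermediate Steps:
(((((81786 - 1*349986) + 619634) + (-706967 - 101607)/(-541419 + 629584)) + 1008349) + 102987)*(4664006 + 4074803) = (((((81786 - 349986) + 619634) - 808574/88165) + 1008349) + 102987)*8738809 = ((((-268200 + 619634) - 808574*1/88165) + 1008349) + 102987)*8738809 = (((351434 - 808574/88165) + 1008349) + 102987)*8738809 = ((30983370036/88165 + 1008349) + 102987)*8738809 = (119884459621/88165 + 102987)*8738809 = (128964308476/88165)*8738809 = 1126994459588845084/88165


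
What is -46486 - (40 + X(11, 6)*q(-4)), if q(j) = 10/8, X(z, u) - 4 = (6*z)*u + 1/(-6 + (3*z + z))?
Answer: -7147957/152 ≈ -47026.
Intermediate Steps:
X(z, u) = 4 + 1/(-6 + 4*z) + 6*u*z (X(z, u) = 4 + ((6*z)*u + 1/(-6 + (3*z + z))) = 4 + (6*u*z + 1/(-6 + 4*z)) = 4 + (1/(-6 + 4*z) + 6*u*z) = 4 + 1/(-6 + 4*z) + 6*u*z)
q(j) = 5/4 (q(j) = 10*(1/8) = 5/4)
-46486 - (40 + X(11, 6)*q(-4)) = -46486 - (40 + ((-23 + 16*11 - 36*6*11 + 24*6*11**2)/(2*(-3 + 2*11)))*(5/4)) = -46486 - (40 + ((-23 + 176 - 2376 + 24*6*121)/(2*(-3 + 22)))*(5/4)) = -46486 - (40 + ((1/2)*(-23 + 176 - 2376 + 17424)/19)*(5/4)) = -46486 - (40 + ((1/2)*(1/19)*15201)*(5/4)) = -46486 - (40 + (15201/38)*(5/4)) = -46486 - (40 + 76005/152) = -46486 - 1*82085/152 = -46486 - 82085/152 = -7147957/152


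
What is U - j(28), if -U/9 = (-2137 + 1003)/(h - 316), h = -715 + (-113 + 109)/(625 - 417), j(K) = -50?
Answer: 34126/851 ≈ 40.101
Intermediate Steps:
h = -37181/52 (h = -715 - 4/208 = -715 - 4*1/208 = -715 - 1/52 = -37181/52 ≈ -715.02)
U = -8424/851 (U = -9*(-2137 + 1003)/(-37181/52 - 316) = -(-10206)/(-53613/52) = -(-10206)*(-52)/53613 = -9*936/851 = -8424/851 ≈ -9.8989)
U - j(28) = -8424/851 - 1*(-50) = -8424/851 + 50 = 34126/851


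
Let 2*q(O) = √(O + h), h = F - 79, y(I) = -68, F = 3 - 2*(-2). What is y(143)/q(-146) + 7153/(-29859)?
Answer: -7153/29859 + 68*I*√218/109 ≈ -0.23956 + 9.2111*I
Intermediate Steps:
F = 7 (F = 3 + 4 = 7)
h = -72 (h = 7 - 79 = -72)
q(O) = √(-72 + O)/2 (q(O) = √(O - 72)/2 = √(-72 + O)/2)
y(143)/q(-146) + 7153/(-29859) = -68*2/√(-72 - 146) + 7153/(-29859) = -68*(-I*√218/109) + 7153*(-1/29859) = -68*(-I*√218/109) - 7153/29859 = -(-68)*I*√218/109 - 7153/29859 = 68*I*√218/109 - 7153/29859 = -7153/29859 + 68*I*√218/109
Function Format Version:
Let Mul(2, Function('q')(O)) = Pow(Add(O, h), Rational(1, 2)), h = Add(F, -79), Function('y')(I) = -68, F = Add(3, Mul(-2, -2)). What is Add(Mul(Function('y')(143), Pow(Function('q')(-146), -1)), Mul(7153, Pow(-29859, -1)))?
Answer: Add(Rational(-7153, 29859), Mul(Rational(68, 109), I, Pow(218, Rational(1, 2)))) ≈ Add(-0.23956, Mul(9.2111, I))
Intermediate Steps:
F = 7 (F = Add(3, 4) = 7)
h = -72 (h = Add(7, -79) = -72)
Function('q')(O) = Mul(Rational(1, 2), Pow(Add(-72, O), Rational(1, 2))) (Function('q')(O) = Mul(Rational(1, 2), Pow(Add(O, -72), Rational(1, 2))) = Mul(Rational(1, 2), Pow(Add(-72, O), Rational(1, 2))))
Add(Mul(Function('y')(143), Pow(Function('q')(-146), -1)), Mul(7153, Pow(-29859, -1))) = Add(Mul(-68, Pow(Mul(Rational(1, 2), Pow(Add(-72, -146), Rational(1, 2))), -1)), Mul(7153, Pow(-29859, -1))) = Add(Mul(-68, Pow(Mul(Rational(1, 2), Pow(-218, Rational(1, 2))), -1)), Mul(7153, Rational(-1, 29859))) = Add(Mul(-68, Pow(Mul(Rational(1, 2), Mul(I, Pow(218, Rational(1, 2)))), -1)), Rational(-7153, 29859)) = Add(Mul(-68, Pow(Mul(Rational(1, 2), I, Pow(218, Rational(1, 2))), -1)), Rational(-7153, 29859)) = Add(Mul(-68, Mul(Rational(-1, 109), I, Pow(218, Rational(1, 2)))), Rational(-7153, 29859)) = Add(Mul(Rational(68, 109), I, Pow(218, Rational(1, 2))), Rational(-7153, 29859)) = Add(Rational(-7153, 29859), Mul(Rational(68, 109), I, Pow(218, Rational(1, 2))))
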